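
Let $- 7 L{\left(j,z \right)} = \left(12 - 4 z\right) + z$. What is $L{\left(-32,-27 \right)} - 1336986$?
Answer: $- \frac{9358995}{7} \approx -1.337 \cdot 10^{6}$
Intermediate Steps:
$L{\left(j,z \right)} = - \frac{12}{7} + \frac{3 z}{7}$ ($L{\left(j,z \right)} = - \frac{\left(12 - 4 z\right) + z}{7} = - \frac{12 - 3 z}{7} = - \frac{12}{7} + \frac{3 z}{7}$)
$L{\left(-32,-27 \right)} - 1336986 = \left(- \frac{12}{7} + \frac{3}{7} \left(-27\right)\right) - 1336986 = \left(- \frac{12}{7} - \frac{81}{7}\right) - 1336986 = - \frac{93}{7} - 1336986 = - \frac{9358995}{7}$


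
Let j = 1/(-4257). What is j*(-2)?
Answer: 2/4257 ≈ 0.00046981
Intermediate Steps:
j = -1/4257 ≈ -0.00023491
j*(-2) = -1/4257*(-2) = 2/4257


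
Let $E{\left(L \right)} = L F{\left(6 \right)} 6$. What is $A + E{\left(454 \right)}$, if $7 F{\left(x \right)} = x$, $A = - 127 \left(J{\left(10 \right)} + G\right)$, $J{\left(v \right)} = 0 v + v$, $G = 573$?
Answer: $- \frac{501943}{7} \approx -71706.0$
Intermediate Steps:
$J{\left(v \right)} = v$ ($J{\left(v \right)} = 0 + v = v$)
$A = -74041$ ($A = - 127 \left(10 + 573\right) = \left(-127\right) 583 = -74041$)
$F{\left(x \right)} = \frac{x}{7}$
$E{\left(L \right)} = \frac{36 L}{7}$ ($E{\left(L \right)} = L \frac{1}{7} \cdot 6 \cdot 6 = L \frac{6}{7} \cdot 6 = \frac{6 L}{7} \cdot 6 = \frac{36 L}{7}$)
$A + E{\left(454 \right)} = -74041 + \frac{36}{7} \cdot 454 = -74041 + \frac{16344}{7} = - \frac{501943}{7}$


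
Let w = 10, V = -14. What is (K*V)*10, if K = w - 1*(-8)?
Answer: -2520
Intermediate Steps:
K = 18 (K = 10 - 1*(-8) = 10 + 8 = 18)
(K*V)*10 = (18*(-14))*10 = -252*10 = -2520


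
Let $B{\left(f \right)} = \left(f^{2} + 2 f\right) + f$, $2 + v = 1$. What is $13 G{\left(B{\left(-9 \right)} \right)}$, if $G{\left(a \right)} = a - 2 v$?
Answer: $728$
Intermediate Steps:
$v = -1$ ($v = -2 + 1 = -1$)
$B{\left(f \right)} = f^{2} + 3 f$
$G{\left(a \right)} = 2 + a$ ($G{\left(a \right)} = a - -2 = a + 2 = 2 + a$)
$13 G{\left(B{\left(-9 \right)} \right)} = 13 \left(2 - 9 \left(3 - 9\right)\right) = 13 \left(2 - -54\right) = 13 \left(2 + 54\right) = 13 \cdot 56 = 728$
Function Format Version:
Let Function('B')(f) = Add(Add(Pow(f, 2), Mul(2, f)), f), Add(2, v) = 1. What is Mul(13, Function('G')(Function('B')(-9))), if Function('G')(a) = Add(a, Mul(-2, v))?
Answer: 728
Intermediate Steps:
v = -1 (v = Add(-2, 1) = -1)
Function('B')(f) = Add(Pow(f, 2), Mul(3, f))
Function('G')(a) = Add(2, a) (Function('G')(a) = Add(a, Mul(-2, -1)) = Add(a, 2) = Add(2, a))
Mul(13, Function('G')(Function('B')(-9))) = Mul(13, Add(2, Mul(-9, Add(3, -9)))) = Mul(13, Add(2, Mul(-9, -6))) = Mul(13, Add(2, 54)) = Mul(13, 56) = 728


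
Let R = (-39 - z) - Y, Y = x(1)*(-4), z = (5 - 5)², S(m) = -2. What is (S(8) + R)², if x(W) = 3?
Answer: 841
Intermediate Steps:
z = 0 (z = 0² = 0)
Y = -12 (Y = 3*(-4) = -12)
R = -27 (R = (-39 - 1*0) - 1*(-12) = (-39 + 0) + 12 = -39 + 12 = -27)
(S(8) + R)² = (-2 - 27)² = (-29)² = 841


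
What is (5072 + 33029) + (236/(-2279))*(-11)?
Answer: 86834775/2279 ≈ 38102.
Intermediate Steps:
(5072 + 33029) + (236/(-2279))*(-11) = 38101 + (236*(-1/2279))*(-11) = 38101 - 236/2279*(-11) = 38101 + 2596/2279 = 86834775/2279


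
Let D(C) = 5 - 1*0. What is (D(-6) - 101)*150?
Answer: -14400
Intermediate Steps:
D(C) = 5 (D(C) = 5 + 0 = 5)
(D(-6) - 101)*150 = (5 - 101)*150 = -96*150 = -14400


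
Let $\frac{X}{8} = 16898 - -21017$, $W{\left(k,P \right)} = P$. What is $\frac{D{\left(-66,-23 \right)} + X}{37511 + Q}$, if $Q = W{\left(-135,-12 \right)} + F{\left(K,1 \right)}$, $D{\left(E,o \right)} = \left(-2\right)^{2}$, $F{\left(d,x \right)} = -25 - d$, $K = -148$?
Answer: $\frac{151662}{18811} \approx 8.0624$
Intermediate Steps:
$D{\left(E,o \right)} = 4$
$X = 303320$ ($X = 8 \left(16898 - -21017\right) = 8 \left(16898 + 21017\right) = 8 \cdot 37915 = 303320$)
$Q = 111$ ($Q = -12 - -123 = -12 + \left(-25 + 148\right) = -12 + 123 = 111$)
$\frac{D{\left(-66,-23 \right)} + X}{37511 + Q} = \frac{4 + 303320}{37511 + 111} = \frac{303324}{37622} = 303324 \cdot \frac{1}{37622} = \frac{151662}{18811}$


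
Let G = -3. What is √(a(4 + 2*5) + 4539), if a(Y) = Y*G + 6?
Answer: √4503 ≈ 67.104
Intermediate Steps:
a(Y) = 6 - 3*Y (a(Y) = Y*(-3) + 6 = -3*Y + 6 = 6 - 3*Y)
√(a(4 + 2*5) + 4539) = √((6 - 3*(4 + 2*5)) + 4539) = √((6 - 3*(4 + 10)) + 4539) = √((6 - 3*14) + 4539) = √((6 - 42) + 4539) = √(-36 + 4539) = √4503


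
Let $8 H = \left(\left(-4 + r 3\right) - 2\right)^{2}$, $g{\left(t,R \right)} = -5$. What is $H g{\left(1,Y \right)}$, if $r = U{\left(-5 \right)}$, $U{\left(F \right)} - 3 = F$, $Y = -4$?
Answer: $-90$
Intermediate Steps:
$U{\left(F \right)} = 3 + F$
$r = -2$ ($r = 3 - 5 = -2$)
$H = 18$ ($H = \frac{\left(\left(-4 - 6\right) - 2\right)^{2}}{8} = \frac{\left(-10 - 2\right)^{2}}{8} = \frac{\left(-12\right)^{2}}{8} = \frac{1}{8} \cdot 144 = 18$)
$H g{\left(1,Y \right)} = 18 \left(-5\right) = -90$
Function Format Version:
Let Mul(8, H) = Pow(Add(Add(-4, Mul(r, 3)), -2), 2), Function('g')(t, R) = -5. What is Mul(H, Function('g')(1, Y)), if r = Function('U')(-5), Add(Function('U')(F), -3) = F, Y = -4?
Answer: -90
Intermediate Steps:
Function('U')(F) = Add(3, F)
r = -2 (r = Add(3, -5) = -2)
H = 18 (H = Mul(Rational(1, 8), Pow(Add(Add(-4, Mul(-2, 3)), -2), 2)) = Mul(Rational(1, 8), Pow(Add(Add(-4, -6), -2), 2)) = Mul(Rational(1, 8), Pow(Add(-10, -2), 2)) = Mul(Rational(1, 8), Pow(-12, 2)) = Mul(Rational(1, 8), 144) = 18)
Mul(H, Function('g')(1, Y)) = Mul(18, -5) = -90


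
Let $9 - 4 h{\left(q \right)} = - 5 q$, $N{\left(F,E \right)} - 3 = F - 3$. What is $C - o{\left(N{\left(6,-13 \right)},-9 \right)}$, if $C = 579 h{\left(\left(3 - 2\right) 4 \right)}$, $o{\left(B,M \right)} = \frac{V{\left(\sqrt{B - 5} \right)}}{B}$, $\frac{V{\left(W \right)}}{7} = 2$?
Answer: $\frac{50345}{12} \approx 4195.4$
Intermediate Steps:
$V{\left(W \right)} = 14$ ($V{\left(W \right)} = 7 \cdot 2 = 14$)
$N{\left(F,E \right)} = F$ ($N{\left(F,E \right)} = 3 + \left(F - 3\right) = 3 + \left(-3 + F\right) = F$)
$h{\left(q \right)} = \frac{9}{4} + \frac{5 q}{4}$ ($h{\left(q \right)} = \frac{9}{4} - \frac{\left(-5\right) q}{4} = \frac{9}{4} + \frac{5 q}{4}$)
$o{\left(B,M \right)} = \frac{14}{B}$
$C = \frac{16791}{4}$ ($C = 579 \left(\frac{9}{4} + \frac{5 \left(3 - 2\right) 4}{4}\right) = 579 \left(\frac{9}{4} + \frac{5 \cdot 1 \cdot 4}{4}\right) = 579 \left(\frac{9}{4} + \frac{5}{4} \cdot 4\right) = 579 \left(\frac{9}{4} + 5\right) = 579 \cdot \frac{29}{4} = \frac{16791}{4} \approx 4197.8$)
$C - o{\left(N{\left(6,-13 \right)},-9 \right)} = \frac{16791}{4} - \frac{14}{6} = \frac{16791}{4} - 14 \cdot \frac{1}{6} = \frac{16791}{4} - \frac{7}{3} = \frac{50345}{12}$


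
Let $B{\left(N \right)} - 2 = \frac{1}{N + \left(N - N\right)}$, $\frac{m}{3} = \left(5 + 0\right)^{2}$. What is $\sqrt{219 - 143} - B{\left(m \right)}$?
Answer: $- \frac{151}{75} + 2 \sqrt{19} \approx 6.7045$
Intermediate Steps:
$m = 75$ ($m = 3 \left(5 + 0\right)^{2} = 3 \cdot 5^{2} = 3 \cdot 25 = 75$)
$B{\left(N \right)} = 2 + \frac{1}{N}$ ($B{\left(N \right)} = 2 + \frac{1}{N + \left(N - N\right)} = 2 + \frac{1}{N + 0} = 2 + \frac{1}{N}$)
$\sqrt{219 - 143} - B{\left(m \right)} = \sqrt{219 - 143} - \left(2 + \frac{1}{75}\right) = \sqrt{76} - \left(2 + \frac{1}{75}\right) = 2 \sqrt{19} - \frac{151}{75} = - \frac{151}{75} + 2 \sqrt{19}$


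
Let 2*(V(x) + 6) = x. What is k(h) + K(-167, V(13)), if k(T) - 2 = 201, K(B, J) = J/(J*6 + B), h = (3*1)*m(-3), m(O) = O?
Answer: 66583/328 ≈ 203.00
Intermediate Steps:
V(x) = -6 + x/2
h = -9 (h = (3*1)*(-3) = 3*(-3) = -9)
K(B, J) = J/(B + 6*J) (K(B, J) = J/(6*J + B) = J/(B + 6*J))
k(T) = 203 (k(T) = 2 + 201 = 203)
k(h) + K(-167, V(13)) = 203 + (-6 + (½)*13)/(-167 + 6*(-6 + (½)*13)) = 203 + (-6 + 13/2)/(-167 + 6*(-6 + 13/2)) = 203 + 1/(2*(-167 + 6*(½))) = 203 + 1/(2*(-167 + 3)) = 203 + (½)/(-164) = 203 + (½)*(-1/164) = 203 - 1/328 = 66583/328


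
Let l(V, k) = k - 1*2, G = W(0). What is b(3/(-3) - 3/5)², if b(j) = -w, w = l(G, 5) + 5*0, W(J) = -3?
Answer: 9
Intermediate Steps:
G = -3
l(V, k) = -2 + k (l(V, k) = k - 2 = -2 + k)
w = 3 (w = (-2 + 5) + 5*0 = 3 + 0 = 3)
b(j) = -3 (b(j) = -1*3 = -3)
b(3/(-3) - 3/5)² = (-3)² = 9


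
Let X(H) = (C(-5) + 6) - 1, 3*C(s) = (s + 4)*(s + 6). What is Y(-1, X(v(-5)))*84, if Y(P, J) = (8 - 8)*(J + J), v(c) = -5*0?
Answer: 0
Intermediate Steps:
C(s) = (4 + s)*(6 + s)/3 (C(s) = ((s + 4)*(s + 6))/3 = ((4 + s)*(6 + s))/3 = (4 + s)*(6 + s)/3)
v(c) = 0
X(H) = 14/3 (X(H) = ((8 + (⅓)*(-5)² + (10/3)*(-5)) + 6) - 1 = ((8 + (⅓)*25 - 50/3) + 6) - 1 = ((8 + 25/3 - 50/3) + 6) - 1 = (-⅓ + 6) - 1 = 17/3 - 1 = 14/3)
Y(P, J) = 0 (Y(P, J) = 0*(2*J) = 0)
Y(-1, X(v(-5)))*84 = 0*84 = 0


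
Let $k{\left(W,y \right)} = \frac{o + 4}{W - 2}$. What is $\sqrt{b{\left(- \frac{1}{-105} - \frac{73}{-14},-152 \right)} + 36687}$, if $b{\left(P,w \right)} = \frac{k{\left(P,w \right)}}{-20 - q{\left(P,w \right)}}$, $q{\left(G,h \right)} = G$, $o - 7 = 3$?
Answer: $\frac{\sqrt{471788602409982207}}{3586069} \approx 191.54$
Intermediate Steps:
$o = 10$ ($o = 7 + 3 = 10$)
$k{\left(W,y \right)} = \frac{14}{-2 + W}$ ($k{\left(W,y \right)} = \frac{10 + 4}{W - 2} = \frac{14}{-2 + W}$)
$b{\left(P,w \right)} = \frac{14}{\left(-20 - P\right) \left(-2 + P\right)}$ ($b{\left(P,w \right)} = \frac{14 \frac{1}{-2 + P}}{-20 - P} = \frac{14}{\left(-20 - P\right) \left(-2 + P\right)}$)
$\sqrt{b{\left(- \frac{1}{-105} - \frac{73}{-14},-152 \right)} + 36687} = \sqrt{- \frac{14}{\left(-2 - \left(- \frac{1}{105} - \frac{73}{14}\right)\right) \left(20 - \left(- \frac{1}{105} - \frac{73}{14}\right)\right)} + 36687} = \sqrt{- \frac{14}{\left(-2 - - \frac{1097}{210}\right) \left(20 - - \frac{1097}{210}\right)} + 36687} = \sqrt{- \frac{14}{\left(-2 + \left(\frac{1}{105} + \frac{73}{14}\right)\right) \left(20 + \left(\frac{1}{105} + \frac{73}{14}\right)\right)} + 36687} = \sqrt{- \frac{14}{\left(-2 + \frac{1097}{210}\right) \left(20 + \frac{1097}{210}\right)} + 36687} = \sqrt{- \frac{14}{\frac{677}{210} \cdot \frac{5297}{210}} + 36687} = \sqrt{\left(-14\right) \frac{210}{677} \cdot \frac{210}{5297} + 36687} = \sqrt{- \frac{617400}{3586069} + 36687} = \sqrt{\frac{131561496003}{3586069}} = \frac{\sqrt{471788602409982207}}{3586069}$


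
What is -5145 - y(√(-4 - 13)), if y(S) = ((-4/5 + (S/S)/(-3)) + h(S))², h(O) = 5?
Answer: -1160989/225 ≈ -5160.0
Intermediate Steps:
y(S) = 3364/225 (y(S) = ((-4/5 + (S/S)/(-3)) + 5)² = ((-4*⅕ + 1*(-⅓)) + 5)² = ((-⅘ - ⅓) + 5)² = (-17/15 + 5)² = (58/15)² = 3364/225)
-5145 - y(√(-4 - 13)) = -5145 - 1*3364/225 = -5145 - 3364/225 = -1160989/225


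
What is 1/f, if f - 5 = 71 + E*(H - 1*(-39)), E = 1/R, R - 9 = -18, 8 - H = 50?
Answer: 3/229 ≈ 0.013100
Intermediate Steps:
H = -42 (H = 8 - 1*50 = 8 - 50 = -42)
R = -9 (R = 9 - 18 = -9)
E = -⅑ (E = 1/(-9) = -⅑ ≈ -0.11111)
f = 229/3 (f = 5 + (71 - (-42 - 1*(-39))/9) = 5 + (71 - (-42 + 39)/9) = 5 + (71 - ⅑*(-3)) = 5 + (71 + ⅓) = 5 + 214/3 = 229/3 ≈ 76.333)
1/f = 1/(229/3) = 3/229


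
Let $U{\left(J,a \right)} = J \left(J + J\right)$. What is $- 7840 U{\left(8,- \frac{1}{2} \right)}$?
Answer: $-1003520$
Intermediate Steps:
$U{\left(J,a \right)} = 2 J^{2}$ ($U{\left(J,a \right)} = J 2 J = 2 J^{2}$)
$- 7840 U{\left(8,- \frac{1}{2} \right)} = - 7840 \cdot 2 \cdot 8^{2} = - 7840 \cdot 2 \cdot 64 = \left(-7840\right) 128 = -1003520$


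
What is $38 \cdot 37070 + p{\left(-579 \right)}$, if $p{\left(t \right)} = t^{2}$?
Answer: $1743901$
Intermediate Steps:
$38 \cdot 37070 + p{\left(-579 \right)} = 38 \cdot 37070 + \left(-579\right)^{2} = 1408660 + 335241 = 1743901$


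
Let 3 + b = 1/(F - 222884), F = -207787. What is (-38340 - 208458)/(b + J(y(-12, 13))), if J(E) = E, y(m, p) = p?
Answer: -106288741458/4306709 ≈ -24680.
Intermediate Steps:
b = -1292014/430671 (b = -3 + 1/(-207787 - 222884) = -3 + 1/(-430671) = -3 - 1/430671 = -1292014/430671 ≈ -3.0000)
(-38340 - 208458)/(b + J(y(-12, 13))) = (-38340 - 208458)/(-1292014/430671 + 13) = -246798/4306709/430671 = -246798*430671/4306709 = -106288741458/4306709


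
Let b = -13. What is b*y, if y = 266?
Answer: -3458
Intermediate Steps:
b*y = -13*266 = -3458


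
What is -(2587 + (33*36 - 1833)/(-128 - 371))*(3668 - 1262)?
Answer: -3107488548/499 ≈ -6.2274e+6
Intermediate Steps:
-(2587 + (33*36 - 1833)/(-128 - 371))*(3668 - 1262) = -(2587 + (1188 - 1833)/(-499))*2406 = -(2587 - 645*(-1/499))*2406 = -(2587 + 645/499)*2406 = -1291558*2406/499 = -1*3107488548/499 = -3107488548/499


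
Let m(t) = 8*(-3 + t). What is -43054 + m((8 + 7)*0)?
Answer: -43078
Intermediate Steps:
m(t) = -24 + 8*t
-43054 + m((8 + 7)*0) = -43054 + (-24 + 8*((8 + 7)*0)) = -43054 + (-24 + 8*(15*0)) = -43054 + (-24 + 8*0) = -43054 + (-24 + 0) = -43054 - 24 = -43078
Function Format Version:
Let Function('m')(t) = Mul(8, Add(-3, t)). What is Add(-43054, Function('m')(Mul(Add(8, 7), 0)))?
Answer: -43078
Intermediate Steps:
Function('m')(t) = Add(-24, Mul(8, t))
Add(-43054, Function('m')(Mul(Add(8, 7), 0))) = Add(-43054, Add(-24, Mul(8, Mul(Add(8, 7), 0)))) = Add(-43054, Add(-24, Mul(8, Mul(15, 0)))) = Add(-43054, Add(-24, Mul(8, 0))) = Add(-43054, Add(-24, 0)) = Add(-43054, -24) = -43078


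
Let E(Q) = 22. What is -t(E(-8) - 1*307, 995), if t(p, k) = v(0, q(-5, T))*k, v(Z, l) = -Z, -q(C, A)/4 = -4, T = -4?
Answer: 0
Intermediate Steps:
q(C, A) = 16 (q(C, A) = -4*(-4) = 16)
t(p, k) = 0 (t(p, k) = (-1*0)*k = 0*k = 0)
-t(E(-8) - 1*307, 995) = -1*0 = 0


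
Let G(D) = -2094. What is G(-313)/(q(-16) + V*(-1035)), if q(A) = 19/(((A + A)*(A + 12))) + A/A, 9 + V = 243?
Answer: 89344/10333391 ≈ 0.0086461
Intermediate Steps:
V = 234 (V = -9 + 243 = 234)
q(A) = 1 + 19/(2*A*(12 + A)) (q(A) = 19/(((2*A)*(12 + A))) + 1 = 19/((2*A*(12 + A))) + 1 = 19*(1/(2*A*(12 + A))) + 1 = 19/(2*A*(12 + A)) + 1 = 1 + 19/(2*A*(12 + A)))
G(-313)/(q(-16) + V*(-1035)) = -2094/((19/2 + (-16)² + 12*(-16))/((-16)*(12 - 16)) + 234*(-1035)) = -2094/(-1/16*(19/2 + 256 - 192)/(-4) - 242190) = -2094/(-1/16*(-¼)*147/2 - 242190) = -2094/(147/128 - 242190) = -2094/(-31000173/128) = -2094*(-128/31000173) = 89344/10333391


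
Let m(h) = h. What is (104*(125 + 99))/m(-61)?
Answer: -23296/61 ≈ -381.90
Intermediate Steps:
(104*(125 + 99))/m(-61) = (104*(125 + 99))/(-61) = (104*224)*(-1/61) = 23296*(-1/61) = -23296/61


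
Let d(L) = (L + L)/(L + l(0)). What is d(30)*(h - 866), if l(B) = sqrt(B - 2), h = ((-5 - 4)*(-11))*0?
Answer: -779400/451 + 25980*I*sqrt(2)/451 ≈ -1728.2 + 81.466*I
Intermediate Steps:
h = 0 (h = -9*(-11)*0 = 99*0 = 0)
l(B) = sqrt(-2 + B)
d(L) = 2*L/(L + I*sqrt(2)) (d(L) = (L + L)/(L + sqrt(-2 + 0)) = (2*L)/(L + sqrt(-2)) = (2*L)/(L + I*sqrt(2)) = 2*L/(L + I*sqrt(2)))
d(30)*(h - 866) = (2*30/(30 + I*sqrt(2)))*(0 - 866) = (60/(30 + I*sqrt(2)))*(-866) = -51960/(30 + I*sqrt(2))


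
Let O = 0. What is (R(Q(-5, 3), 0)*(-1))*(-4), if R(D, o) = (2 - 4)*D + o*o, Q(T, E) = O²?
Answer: 0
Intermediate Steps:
Q(T, E) = 0 (Q(T, E) = 0² = 0)
R(D, o) = o² - 2*D (R(D, o) = -2*D + o² = o² - 2*D)
(R(Q(-5, 3), 0)*(-1))*(-4) = ((0² - 2*0)*(-1))*(-4) = ((0 + 0)*(-1))*(-4) = (0*(-1))*(-4) = 0*(-4) = 0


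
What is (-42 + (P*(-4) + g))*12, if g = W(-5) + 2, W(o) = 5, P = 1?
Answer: -468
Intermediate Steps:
g = 7 (g = 5 + 2 = 7)
(-42 + (P*(-4) + g))*12 = (-42 + (1*(-4) + 7))*12 = (-42 + (-4 + 7))*12 = (-42 + 3)*12 = -39*12 = -468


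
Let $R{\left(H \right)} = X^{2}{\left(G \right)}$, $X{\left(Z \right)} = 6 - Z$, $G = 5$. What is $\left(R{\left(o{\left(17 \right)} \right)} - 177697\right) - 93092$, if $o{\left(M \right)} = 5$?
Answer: $-270788$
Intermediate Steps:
$R{\left(H \right)} = 1$ ($R{\left(H \right)} = \left(6 - 5\right)^{2} = 1^{2} = 1$)
$\left(R{\left(o{\left(17 \right)} \right)} - 177697\right) - 93092 = \left(1 - 177697\right) - 93092 = -177696 - 93092 = -270788$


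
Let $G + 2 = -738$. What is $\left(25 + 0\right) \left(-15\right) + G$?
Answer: $-1115$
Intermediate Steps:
$G = -740$ ($G = -2 - 738 = -740$)
$\left(25 + 0\right) \left(-15\right) + G = \left(25 + 0\right) \left(-15\right) - 740 = 25 \left(-15\right) - 740 = -375 - 740 = -1115$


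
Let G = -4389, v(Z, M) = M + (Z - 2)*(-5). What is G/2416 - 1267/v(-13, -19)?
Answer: -59051/2416 ≈ -24.442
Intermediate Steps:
v(Z, M) = 10 + M - 5*Z (v(Z, M) = M + (-2 + Z)*(-5) = M + (10 - 5*Z) = 10 + M - 5*Z)
G/2416 - 1267/v(-13, -19) = -4389/2416 - 1267/(10 - 19 - 5*(-13)) = -4389*1/2416 - 1267/(10 - 19 + 65) = -4389/2416 - 1267/56 = -4389/2416 - 1267*1/56 = -4389/2416 - 181/8 = -59051/2416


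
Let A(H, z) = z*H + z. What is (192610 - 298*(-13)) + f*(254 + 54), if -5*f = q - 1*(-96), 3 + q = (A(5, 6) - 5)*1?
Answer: 944228/5 ≈ 1.8885e+5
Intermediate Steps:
A(H, z) = z + H*z (A(H, z) = H*z + z = z + H*z)
q = 28 (q = -3 + (6*(1 + 5) - 5)*1 = -3 + (6*6 - 5)*1 = -3 + (36 - 5)*1 = -3 + 31*1 = -3 + 31 = 28)
f = -124/5 (f = -(28 - 1*(-96))/5 = -(28 + 96)/5 = -⅕*124 = -124/5 ≈ -24.800)
(192610 - 298*(-13)) + f*(254 + 54) = (192610 - 298*(-13)) - 124*(254 + 54)/5 = (192610 + 3874) - 124/5*308 = 196484 - 38192/5 = 944228/5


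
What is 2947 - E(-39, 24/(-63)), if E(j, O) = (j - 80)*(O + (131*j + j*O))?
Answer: -1809904/3 ≈ -6.0330e+5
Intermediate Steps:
E(j, O) = (-80 + j)*(O + 131*j + O*j) (E(j, O) = (-80 + j)*(O + (131*j + O*j)) = (-80 + j)*(O + 131*j + O*j))
2947 - E(-39, 24/(-63)) = 2947 - (-10480*(-39) - 1920/(-63) + 131*(-39)² + (24/(-63))*(-39)² - 79*24/(-63)*(-39)) = 2947 - (408720 - 1920*(-1)/63 + 131*1521 + (24*(-1/63))*1521 - 79*24*(-1/63)*(-39)) = 2947 - (408720 - 80*(-8/21) + 199251 - 8/21*1521 - 79*(-8/21)*(-39)) = 2947 - (408720 + 640/21 + 199251 - 4056/7 - 8216/7) = 2947 - 1*1818745/3 = 2947 - 1818745/3 = -1809904/3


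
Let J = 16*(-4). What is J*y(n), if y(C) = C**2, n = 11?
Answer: -7744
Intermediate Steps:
J = -64
J*y(n) = -64*11**2 = -64*121 = -7744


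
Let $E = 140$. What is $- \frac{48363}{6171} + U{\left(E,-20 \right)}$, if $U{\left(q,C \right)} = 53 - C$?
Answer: $\frac{134040}{2057} \approx 65.163$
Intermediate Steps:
$- \frac{48363}{6171} + U{\left(E,-20 \right)} = - \frac{48363}{6171} + \left(53 - -20\right) = \left(-48363\right) \frac{1}{6171} + \left(53 + 20\right) = - \frac{16121}{2057} + 73 = \frac{134040}{2057}$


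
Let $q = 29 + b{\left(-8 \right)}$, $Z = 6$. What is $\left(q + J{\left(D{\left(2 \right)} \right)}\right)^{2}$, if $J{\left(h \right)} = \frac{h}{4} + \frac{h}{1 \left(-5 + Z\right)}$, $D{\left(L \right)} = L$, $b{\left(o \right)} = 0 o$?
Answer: $\frac{3969}{4} \approx 992.25$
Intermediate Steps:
$b{\left(o \right)} = 0$
$J{\left(h \right)} = \frac{5 h}{4}$ ($J{\left(h \right)} = \frac{h}{4} + \frac{h}{1 \left(-5 + 6\right)} = h \frac{1}{4} + \frac{h}{1 \cdot 1} = \frac{h}{4} + \frac{h}{1} = \frac{h}{4} + h 1 = \frac{h}{4} + h = \frac{5 h}{4}$)
$q = 29$ ($q = 29 + 0 = 29$)
$\left(q + J{\left(D{\left(2 \right)} \right)}\right)^{2} = \left(29 + \frac{5}{4} \cdot 2\right)^{2} = \left(29 + \frac{5}{2}\right)^{2} = \left(\frac{63}{2}\right)^{2} = \frac{3969}{4}$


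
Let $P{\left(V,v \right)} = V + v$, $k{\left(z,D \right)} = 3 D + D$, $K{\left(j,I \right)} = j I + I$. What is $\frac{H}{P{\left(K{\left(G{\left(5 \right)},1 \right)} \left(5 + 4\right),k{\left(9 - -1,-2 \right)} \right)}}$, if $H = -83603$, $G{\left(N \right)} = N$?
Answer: $- \frac{83603}{46} \approx -1817.5$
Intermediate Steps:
$K{\left(j,I \right)} = I + I j$ ($K{\left(j,I \right)} = I j + I = I + I j$)
$k{\left(z,D \right)} = 4 D$
$\frac{H}{P{\left(K{\left(G{\left(5 \right)},1 \right)} \left(5 + 4\right),k{\left(9 - -1,-2 \right)} \right)}} = - \frac{83603}{1 \left(1 + 5\right) \left(5 + 4\right) + 4 \left(-2\right)} = - \frac{83603}{1 \cdot 6 \cdot 9 - 8} = - \frac{83603}{6 \cdot 9 - 8} = - \frac{83603}{54 - 8} = - \frac{83603}{46}$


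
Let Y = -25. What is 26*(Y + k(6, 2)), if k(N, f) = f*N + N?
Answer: -182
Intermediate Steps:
k(N, f) = N + N*f (k(N, f) = N*f + N = N + N*f)
26*(Y + k(6, 2)) = 26*(-25 + 6*(1 + 2)) = 26*(-25 + 6*3) = 26*(-25 + 18) = 26*(-7) = -182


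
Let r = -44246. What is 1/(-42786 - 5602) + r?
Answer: -2140975449/48388 ≈ -44246.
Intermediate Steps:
1/(-42786 - 5602) + r = 1/(-42786 - 5602) - 44246 = 1/(-48388) - 44246 = -1/48388 - 44246 = -2140975449/48388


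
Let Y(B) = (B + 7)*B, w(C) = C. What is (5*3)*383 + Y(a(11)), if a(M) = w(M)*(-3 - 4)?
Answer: 11135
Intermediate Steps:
a(M) = -7*M (a(M) = M*(-3 - 4) = M*(-7) = -7*M)
Y(B) = B*(7 + B) (Y(B) = (7 + B)*B = B*(7 + B))
(5*3)*383 + Y(a(11)) = (5*3)*383 + (-7*11)*(7 - 7*11) = 15*383 - 77*(7 - 77) = 5745 - 77*(-70) = 5745 + 5390 = 11135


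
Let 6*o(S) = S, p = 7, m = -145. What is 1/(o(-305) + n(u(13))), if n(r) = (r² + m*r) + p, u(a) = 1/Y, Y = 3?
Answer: -18/1657 ≈ -0.010863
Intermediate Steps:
u(a) = ⅓ (u(a) = 1/3 = ⅓)
o(S) = S/6
n(r) = 7 + r² - 145*r (n(r) = (r² - 145*r) + 7 = 7 + r² - 145*r)
1/(o(-305) + n(u(13))) = 1/((⅙)*(-305) + (7 + (⅓)² - 145*⅓)) = 1/(-305/6 + (7 + ⅑ - 145/3)) = 1/(-305/6 - 371/9) = 1/(-1657/18) = -18/1657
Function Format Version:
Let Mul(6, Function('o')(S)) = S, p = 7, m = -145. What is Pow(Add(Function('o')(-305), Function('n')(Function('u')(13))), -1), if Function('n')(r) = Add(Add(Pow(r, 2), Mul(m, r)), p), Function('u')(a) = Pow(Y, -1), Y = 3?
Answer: Rational(-18, 1657) ≈ -0.010863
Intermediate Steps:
Function('u')(a) = Rational(1, 3) (Function('u')(a) = Pow(3, -1) = Rational(1, 3))
Function('o')(S) = Mul(Rational(1, 6), S)
Function('n')(r) = Add(7, Pow(r, 2), Mul(-145, r)) (Function('n')(r) = Add(Add(Pow(r, 2), Mul(-145, r)), 7) = Add(7, Pow(r, 2), Mul(-145, r)))
Pow(Add(Function('o')(-305), Function('n')(Function('u')(13))), -1) = Pow(Add(Mul(Rational(1, 6), -305), Add(7, Pow(Rational(1, 3), 2), Mul(-145, Rational(1, 3)))), -1) = Pow(Add(Rational(-305, 6), Add(7, Rational(1, 9), Rational(-145, 3))), -1) = Pow(Add(Rational(-305, 6), Rational(-371, 9)), -1) = Pow(Rational(-1657, 18), -1) = Rational(-18, 1657)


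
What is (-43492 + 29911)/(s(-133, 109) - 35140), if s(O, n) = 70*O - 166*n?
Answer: 4527/20848 ≈ 0.21714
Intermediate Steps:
s(O, n) = -166*n + 70*O
(-43492 + 29911)/(s(-133, 109) - 35140) = (-43492 + 29911)/((-166*109 + 70*(-133)) - 35140) = -13581/((-18094 - 9310) - 35140) = -13581/(-27404 - 35140) = -13581/(-62544) = -13581*(-1/62544) = 4527/20848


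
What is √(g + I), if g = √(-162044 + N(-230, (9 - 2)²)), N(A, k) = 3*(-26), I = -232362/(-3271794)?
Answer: √(21117794373 + 297350999401*I*√162122)/545299 ≈ 14.19 + 14.188*I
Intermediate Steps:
I = 38727/545299 (I = -232362*(-1/3271794) = 38727/545299 ≈ 0.071020)
N(A, k) = -78
g = I*√162122 (g = √(-162044 - 78) = √(-162122) = I*√162122 ≈ 402.64*I)
√(g + I) = √(I*√162122 + 38727/545299) = √(38727/545299 + I*√162122)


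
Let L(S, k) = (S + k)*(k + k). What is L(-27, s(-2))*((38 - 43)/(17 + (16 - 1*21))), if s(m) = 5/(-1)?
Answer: -400/3 ≈ -133.33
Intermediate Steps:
s(m) = -5 (s(m) = 5*(-1) = -5)
L(S, k) = 2*k*(S + k) (L(S, k) = (S + k)*(2*k) = 2*k*(S + k))
L(-27, s(-2))*((38 - 43)/(17 + (16 - 1*21))) = (2*(-5)*(-27 - 5))*((38 - 43)/(17 + (16 - 1*21))) = (2*(-5)*(-32))*(-5/(17 + (16 - 21))) = 320*(-5/(17 - 5)) = 320*(-5/12) = -400/3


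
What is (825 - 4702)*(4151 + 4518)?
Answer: -33609713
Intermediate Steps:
(825 - 4702)*(4151 + 4518) = -3877*8669 = -33609713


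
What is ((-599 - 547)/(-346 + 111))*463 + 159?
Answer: 567963/235 ≈ 2416.9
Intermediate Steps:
((-599 - 547)/(-346 + 111))*463 + 159 = -1146/(-235)*463 + 159 = -1146*(-1/235)*463 + 159 = (1146/235)*463 + 159 = 530598/235 + 159 = 567963/235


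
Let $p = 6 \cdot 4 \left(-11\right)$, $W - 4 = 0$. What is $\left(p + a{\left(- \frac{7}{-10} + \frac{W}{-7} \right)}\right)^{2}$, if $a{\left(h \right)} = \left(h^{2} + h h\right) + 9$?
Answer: $\frac{390211359561}{6002500} \approx 65008.0$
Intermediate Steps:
$W = 4$ ($W = 4 + 0 = 4$)
$a{\left(h \right)} = 9 + 2 h^{2}$ ($a{\left(h \right)} = \left(h^{2} + h^{2}\right) + 9 = 2 h^{2} + 9 = 9 + 2 h^{2}$)
$p = -264$ ($p = 24 \left(-11\right) = -264$)
$\left(p + a{\left(- \frac{7}{-10} + \frac{W}{-7} \right)}\right)^{2} = \left(-264 + \left(9 + 2 \left(- \frac{7}{-10} + \frac{4}{-7}\right)^{2}\right)\right)^{2} = \left(-264 + \left(9 + 2 \left(\left(-7\right) \left(- \frac{1}{10}\right) + 4 \left(- \frac{1}{7}\right)\right)^{2}\right)\right)^{2} = \left(-264 + \left(9 + 2 \left(\frac{7}{10} - \frac{4}{7}\right)^{2}\right)\right)^{2} = \left(-264 + \left(9 + 2 \left(\frac{9}{70}\right)^{2}\right)\right)^{2} = \left(-264 + \left(9 + 2 \cdot \frac{81}{4900}\right)\right)^{2} = \left(-264 + \left(9 + \frac{81}{2450}\right)\right)^{2} = \left(-264 + \frac{22131}{2450}\right)^{2} = \left(- \frac{624669}{2450}\right)^{2} = \frac{390211359561}{6002500}$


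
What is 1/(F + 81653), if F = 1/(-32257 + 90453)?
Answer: 58196/4751877989 ≈ 1.2247e-5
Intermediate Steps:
F = 1/58196 ≈ 1.7183e-5
1/(F + 81653) = 1/(1/58196 + 81653) = 1/(4751877989/58196) = 58196/4751877989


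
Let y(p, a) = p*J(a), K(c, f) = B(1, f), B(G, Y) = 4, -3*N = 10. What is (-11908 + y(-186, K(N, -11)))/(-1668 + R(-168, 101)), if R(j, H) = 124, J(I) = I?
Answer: 3163/386 ≈ 8.1943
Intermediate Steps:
N = -10/3 (N = -⅓*10 = -10/3 ≈ -3.3333)
K(c, f) = 4
y(p, a) = a*p (y(p, a) = p*a = a*p)
(-11908 + y(-186, K(N, -11)))/(-1668 + R(-168, 101)) = (-11908 + 4*(-186))/(-1668 + 124) = (-11908 - 744)/(-1544) = -12652*(-1/1544) = 3163/386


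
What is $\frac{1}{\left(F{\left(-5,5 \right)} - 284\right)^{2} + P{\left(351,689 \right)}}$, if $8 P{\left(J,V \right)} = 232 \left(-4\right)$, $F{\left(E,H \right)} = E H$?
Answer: $\frac{1}{95365} \approx 1.0486 \cdot 10^{-5}$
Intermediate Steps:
$P{\left(J,V \right)} = -116$ ($P{\left(J,V \right)} = \frac{232 \left(-4\right)}{8} = \frac{1}{8} \left(-928\right) = -116$)
$\frac{1}{\left(F{\left(-5,5 \right)} - 284\right)^{2} + P{\left(351,689 \right)}} = \frac{1}{\left(\left(-5\right) 5 - 284\right)^{2} - 116} = \frac{1}{\left(-25 - 284\right)^{2} - 116} = \frac{1}{\left(-309\right)^{2} - 116} = \frac{1}{95481 - 116} = \frac{1}{95365}$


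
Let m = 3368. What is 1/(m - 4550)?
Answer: -1/1182 ≈ -0.00084602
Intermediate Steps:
1/(m - 4550) = 1/(3368 - 4550) = 1/(-1182) = -1/1182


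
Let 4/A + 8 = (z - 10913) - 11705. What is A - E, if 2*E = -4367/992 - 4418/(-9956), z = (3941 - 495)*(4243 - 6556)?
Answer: 513974638061/259683861312 ≈ 1.9792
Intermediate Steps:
z = -7970598 (z = 3446*(-2313) = -7970598)
A = -1/1998306 (A = 4/(-8 + ((-7970598 - 10913) - 11705)) = 4/(-8 + (-7981511 - 11705)) = 4/(-8 - 7993216) = 4/(-7993224) = 4*(-1/7993224) = -1/1998306 ≈ -5.0042e-7)
E = -9773799/4938176 (E = (-4367/992 - 4418/(-9956))/2 = (-4367*1/992 - 4418*(-1/9956))/2 = (-4367/992 + 2209/4978)/2 = (½)*(-9773799/2469088) = -9773799/4938176 ≈ -1.9792)
A - E = -1/1998306 - 1*(-9773799/4938176) = -1/1998306 + 9773799/4938176 = 513974638061/259683861312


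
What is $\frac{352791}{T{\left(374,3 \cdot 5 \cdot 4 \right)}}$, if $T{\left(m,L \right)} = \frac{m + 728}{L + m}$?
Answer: $\frac{76555647}{551} \approx 1.3894 \cdot 10^{5}$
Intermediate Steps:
$T{\left(m,L \right)} = \frac{728 + m}{L + m}$
$\frac{352791}{T{\left(374,3 \cdot 5 \cdot 4 \right)}} = \frac{352791}{\frac{1}{3 \cdot 5 \cdot 4 + 374} \left(728 + 374\right)} = \frac{352791}{\frac{1}{15 \cdot 4 + 374} \cdot 1102} = \frac{352791}{\frac{1}{60 + 374} \cdot 1102} = \frac{352791}{\frac{1}{434} \cdot 1102} = \frac{352791}{\frac{551}{217}} = 352791 \cdot \frac{217}{551} = \frac{76555647}{551}$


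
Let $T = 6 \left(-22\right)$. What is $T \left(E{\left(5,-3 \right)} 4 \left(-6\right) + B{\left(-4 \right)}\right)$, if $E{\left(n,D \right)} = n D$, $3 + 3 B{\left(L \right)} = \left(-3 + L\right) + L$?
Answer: $-46904$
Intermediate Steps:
$B{\left(L \right)} = -2 + \frac{2 L}{3}$ ($B{\left(L \right)} = -1 + \frac{\left(-3 + L\right) + L}{3} = -1 + \frac{-3 + 2 L}{3} = -1 + \left(-1 + \frac{2 L}{3}\right) = -2 + \frac{2 L}{3}$)
$T = -132$
$E{\left(n,D \right)} = D n$
$T \left(E{\left(5,-3 \right)} 4 \left(-6\right) + B{\left(-4 \right)}\right) = - 132 \left(\left(-3\right) 5 \cdot 4 \left(-6\right) + \left(-2 + \frac{2}{3} \left(-4\right)\right)\right) = - 132 \left(\left(-15\right) 4 \left(-6\right) - \frac{14}{3}\right) = - 132 \left(\left(-60\right) \left(-6\right) - \frac{14}{3}\right) = - 132 \left(360 - \frac{14}{3}\right) = \left(-132\right) \frac{1066}{3} = -46904$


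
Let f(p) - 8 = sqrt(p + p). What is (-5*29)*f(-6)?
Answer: -1160 - 290*I*sqrt(3) ≈ -1160.0 - 502.29*I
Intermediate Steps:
f(p) = 8 + sqrt(2)*sqrt(p) (f(p) = 8 + sqrt(p + p) = 8 + sqrt(2*p) = 8 + sqrt(2)*sqrt(p))
(-5*29)*f(-6) = (-5*29)*(8 + sqrt(2)*sqrt(-6)) = -145*(8 + sqrt(2)*(I*sqrt(6))) = -145*(8 + 2*I*sqrt(3)) = -1160 - 290*I*sqrt(3)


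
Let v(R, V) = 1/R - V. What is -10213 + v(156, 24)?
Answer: -1596971/156 ≈ -10237.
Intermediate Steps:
-10213 + v(156, 24) = -10213 + (1/156 - 1*24) = -10213 + (1/156 - 24) = -10213 - 3743/156 = -1596971/156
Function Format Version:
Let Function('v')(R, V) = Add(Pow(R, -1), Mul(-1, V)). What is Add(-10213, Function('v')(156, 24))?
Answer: Rational(-1596971, 156) ≈ -10237.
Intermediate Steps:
Add(-10213, Function('v')(156, 24)) = Add(-10213, Add(Pow(156, -1), Mul(-1, 24))) = Add(-10213, Add(Rational(1, 156), -24)) = Add(-10213, Rational(-3743, 156)) = Rational(-1596971, 156)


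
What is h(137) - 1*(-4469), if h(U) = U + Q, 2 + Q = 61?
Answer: 4665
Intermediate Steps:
Q = 59 (Q = -2 + 61 = 59)
h(U) = 59 + U (h(U) = U + 59 = 59 + U)
h(137) - 1*(-4469) = (59 + 137) - 1*(-4469) = 196 + 4469 = 4665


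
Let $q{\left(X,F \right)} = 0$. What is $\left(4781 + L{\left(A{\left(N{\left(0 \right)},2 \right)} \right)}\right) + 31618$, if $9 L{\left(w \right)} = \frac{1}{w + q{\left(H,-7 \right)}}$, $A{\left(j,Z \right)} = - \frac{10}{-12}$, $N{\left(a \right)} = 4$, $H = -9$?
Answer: $\frac{545987}{15} \approx 36399.0$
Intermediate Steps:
$A{\left(j,Z \right)} = \frac{5}{6}$ ($A{\left(j,Z \right)} = \left(-10\right) \left(- \frac{1}{12}\right) = \frac{5}{6}$)
$L{\left(w \right)} = \frac{1}{9 w}$ ($L{\left(w \right)} = \frac{1}{9 \left(w + 0\right)} = \frac{1}{9 w}$)
$\left(4781 + L{\left(A{\left(N{\left(0 \right)},2 \right)} \right)}\right) + 31618 = \left(4781 + \frac{1}{9 \cdot \frac{5}{6}}\right) + 31618 = \left(4781 + \frac{1}{9} \cdot \frac{6}{5}\right) + 31618 = \left(4781 + \frac{2}{15}\right) + 31618 = \frac{71717}{15} + 31618 = \frac{545987}{15}$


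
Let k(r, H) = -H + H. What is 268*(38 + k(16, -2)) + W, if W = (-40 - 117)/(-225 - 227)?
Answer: 4603325/452 ≈ 10184.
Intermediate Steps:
k(r, H) = 0
W = 157/452 (W = -157/(-452) = -157*(-1/452) = 157/452 ≈ 0.34735)
268*(38 + k(16, -2)) + W = 268*(38 + 0) + 157/452 = 268*38 + 157/452 = 10184 + 157/452 = 4603325/452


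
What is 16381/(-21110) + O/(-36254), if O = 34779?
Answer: -332015366/191330485 ≈ -1.7353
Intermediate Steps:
16381/(-21110) + O/(-36254) = 16381/(-21110) + 34779/(-36254) = 16381*(-1/21110) + 34779*(-1/36254) = -16381/21110 - 34779/36254 = -332015366/191330485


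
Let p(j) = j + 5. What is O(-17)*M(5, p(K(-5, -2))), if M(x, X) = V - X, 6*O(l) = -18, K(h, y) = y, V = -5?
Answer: 24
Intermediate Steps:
O(l) = -3 (O(l) = (⅙)*(-18) = -3)
p(j) = 5 + j
M(x, X) = -5 - X
O(-17)*M(5, p(K(-5, -2))) = -3*(-5 - (5 - 2)) = -3*(-5 - 1*3) = -3*(-5 - 3) = -3*(-8) = 24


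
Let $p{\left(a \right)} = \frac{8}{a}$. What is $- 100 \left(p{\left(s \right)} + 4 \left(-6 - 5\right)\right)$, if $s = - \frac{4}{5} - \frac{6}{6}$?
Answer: $\frac{43600}{9} \approx 4844.4$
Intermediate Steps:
$s = - \frac{9}{5}$ ($s = \left(-4\right) \frac{1}{5} - 1 = - \frac{4}{5} - 1 = - \frac{9}{5} \approx -1.8$)
$- 100 \left(p{\left(s \right)} + 4 \left(-6 - 5\right)\right) = - 100 \left(\frac{8}{- \frac{9}{5}} + 4 \left(-6 - 5\right)\right) = - 100 \left(8 \left(- \frac{5}{9}\right) + 4 \left(-11\right)\right) = - 100 \left(- \frac{40}{9} - 44\right) = \left(-100\right) \left(- \frac{436}{9}\right) = \frac{43600}{9}$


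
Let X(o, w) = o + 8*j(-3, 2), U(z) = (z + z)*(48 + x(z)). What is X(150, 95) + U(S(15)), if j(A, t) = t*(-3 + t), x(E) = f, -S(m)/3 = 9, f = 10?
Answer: -2998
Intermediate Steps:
S(m) = -27 (S(m) = -3*9 = -27)
x(E) = 10
U(z) = 116*z (U(z) = (z + z)*(48 + 10) = (2*z)*58 = 116*z)
X(o, w) = -16 + o (X(o, w) = o + 8*(2*(-3 + 2)) = o + 8*(2*(-1)) = o + 8*(-2) = o - 16 = -16 + o)
X(150, 95) + U(S(15)) = (-16 + 150) + 116*(-27) = 134 - 3132 = -2998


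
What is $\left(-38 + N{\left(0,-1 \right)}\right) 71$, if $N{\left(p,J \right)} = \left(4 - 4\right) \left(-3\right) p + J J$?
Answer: $-2627$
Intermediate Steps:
$N{\left(p,J \right)} = J^{2}$ ($N{\left(p,J \right)} = 0 \left(-3\right) p + J^{2} = 0 p + J^{2} = 0 + J^{2} = J^{2}$)
$\left(-38 + N{\left(0,-1 \right)}\right) 71 = \left(-38 + \left(-1\right)^{2}\right) 71 = \left(-38 + 1\right) 71 = \left(-37\right) 71 = -2627$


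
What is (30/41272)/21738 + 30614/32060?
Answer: 163488011153/171210082120 ≈ 0.95490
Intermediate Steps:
(30/41272)/21738 + 30614/32060 = (30*(1/41272))*(1/21738) + 30614*(1/32060) = (15/20636)*(1/21738) + 15307/16030 = 5/149528456 + 15307/16030 = 163488011153/171210082120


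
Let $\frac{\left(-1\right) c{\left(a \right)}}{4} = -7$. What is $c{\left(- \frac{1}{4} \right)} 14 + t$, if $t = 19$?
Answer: $411$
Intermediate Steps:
$c{\left(a \right)} = 28$ ($c{\left(a \right)} = \left(-4\right) \left(-7\right) = 28$)
$c{\left(- \frac{1}{4} \right)} 14 + t = 28 \cdot 14 + 19 = 392 + 19 = 411$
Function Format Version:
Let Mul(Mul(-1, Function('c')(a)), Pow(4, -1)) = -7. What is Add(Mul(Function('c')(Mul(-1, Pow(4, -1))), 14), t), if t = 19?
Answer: 411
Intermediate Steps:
Function('c')(a) = 28 (Function('c')(a) = Mul(-4, -7) = 28)
Add(Mul(Function('c')(Mul(-1, Pow(4, -1))), 14), t) = Add(Mul(28, 14), 19) = Add(392, 19) = 411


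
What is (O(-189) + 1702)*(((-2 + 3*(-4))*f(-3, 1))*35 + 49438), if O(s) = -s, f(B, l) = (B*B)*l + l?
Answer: 84221358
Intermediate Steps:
f(B, l) = l + l*B**2 (f(B, l) = B**2*l + l = l*B**2 + l = l + l*B**2)
(O(-189) + 1702)*(((-2 + 3*(-4))*f(-3, 1))*35 + 49438) = (-1*(-189) + 1702)*(((-2 + 3*(-4))*(1*(1 + (-3)**2)))*35 + 49438) = (189 + 1702)*(((-2 - 12)*(1*(1 + 9)))*35 + 49438) = 1891*(-14*10*35 + 49438) = 1891*(-140*35 + 49438) = 1891*(-4900 + 49438) = 1891*44538 = 84221358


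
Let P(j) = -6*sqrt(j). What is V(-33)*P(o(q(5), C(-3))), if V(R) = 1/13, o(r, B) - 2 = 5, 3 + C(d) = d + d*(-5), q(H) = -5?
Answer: -6*sqrt(7)/13 ≈ -1.2211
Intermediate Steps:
C(d) = -3 - 4*d (C(d) = -3 + (d + d*(-5)) = -3 + (d - 5*d) = -3 - 4*d)
o(r, B) = 7 (o(r, B) = 2 + 5 = 7)
V(R) = 1/13
V(-33)*P(o(q(5), C(-3))) = (-6*sqrt(7))/13 = -6*sqrt(7)/13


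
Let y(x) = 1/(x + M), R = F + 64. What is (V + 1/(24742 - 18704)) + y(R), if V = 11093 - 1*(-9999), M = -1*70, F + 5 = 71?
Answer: 3820607929/181140 ≈ 21092.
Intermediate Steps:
F = 66 (F = -5 + 71 = 66)
M = -70
R = 130 (R = 66 + 64 = 130)
y(x) = 1/(-70 + x) (y(x) = 1/(x - 70) = 1/(-70 + x))
V = 21092 (V = 11093 + 9999 = 21092)
(V + 1/(24742 - 18704)) + y(R) = (21092 + 1/(24742 - 18704)) + 1/(-70 + 130) = (21092 + 1/6038) + 1/60 = 127353497/6038 + 1/60 = 3820607929/181140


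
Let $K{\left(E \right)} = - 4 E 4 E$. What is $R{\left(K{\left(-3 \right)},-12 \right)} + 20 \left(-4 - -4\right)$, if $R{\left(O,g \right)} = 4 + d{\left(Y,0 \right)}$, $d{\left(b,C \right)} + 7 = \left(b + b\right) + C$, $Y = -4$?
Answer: $-11$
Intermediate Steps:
$d{\left(b,C \right)} = -7 + C + 2 b$ ($d{\left(b,C \right)} = -7 + \left(\left(b + b\right) + C\right) = -7 + \left(2 b + C\right) = -7 + \left(C + 2 b\right) = -7 + C + 2 b$)
$K{\left(E \right)} = - 16 E^{2}$
$R{\left(O,g \right)} = -11$ ($R{\left(O,g \right)} = 4 + \left(-7 + 0 + 2 \left(-4\right)\right) = 4 - 15 = -11$)
$R{\left(K{\left(-3 \right)},-12 \right)} + 20 \left(-4 - -4\right) = -11 + 20 \left(-4 - -4\right) = -11 + 20 \left(-4 + 4\right) = -11 + 20 \cdot 0 = -11 + 0 = -11$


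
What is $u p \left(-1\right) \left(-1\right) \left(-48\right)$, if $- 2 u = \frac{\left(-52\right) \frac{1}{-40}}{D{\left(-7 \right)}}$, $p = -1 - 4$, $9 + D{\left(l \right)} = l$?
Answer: $\frac{39}{4} \approx 9.75$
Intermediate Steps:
$D{\left(l \right)} = -9 + l$
$p = -5$
$u = \frac{13}{320}$ ($u = - \frac{- \frac{52}{-40} \frac{1}{-9 - 7}}{2} = - \frac{\left(-52\right) \left(- \frac{1}{40}\right) \frac{1}{-16}}{2} = - \frac{\frac{13}{10} \left(- \frac{1}{16}\right)}{2} = \left(- \frac{1}{2}\right) \left(- \frac{13}{160}\right) = \frac{13}{320} \approx 0.040625$)
$u p \left(-1\right) \left(-1\right) \left(-48\right) = \frac{13 \left(-5\right) \left(-1\right) \left(-1\right)}{320} \left(-48\right) = \frac{13 \cdot 5 \left(-1\right)}{320} \left(-48\right) = \frac{13}{320} \left(-5\right) \left(-48\right) = \left(- \frac{13}{64}\right) \left(-48\right) = \frac{39}{4}$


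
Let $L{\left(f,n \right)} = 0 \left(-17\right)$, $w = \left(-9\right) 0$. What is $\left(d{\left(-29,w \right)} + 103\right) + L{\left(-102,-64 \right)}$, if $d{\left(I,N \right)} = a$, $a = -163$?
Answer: $-60$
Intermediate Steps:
$w = 0$
$d{\left(I,N \right)} = -163$
$L{\left(f,n \right)} = 0$
$\left(d{\left(-29,w \right)} + 103\right) + L{\left(-102,-64 \right)} = \left(-163 + 103\right) + 0 = -60 + 0 = -60$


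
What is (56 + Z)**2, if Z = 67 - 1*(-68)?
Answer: 36481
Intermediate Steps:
Z = 135 (Z = 67 + 68 = 135)
(56 + Z)**2 = (56 + 135)**2 = 191**2 = 36481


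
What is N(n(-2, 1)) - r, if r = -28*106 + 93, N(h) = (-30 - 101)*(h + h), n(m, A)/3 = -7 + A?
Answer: 7591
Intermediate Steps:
n(m, A) = -21 + 3*A (n(m, A) = 3*(-7 + A) = -21 + 3*A)
N(h) = -262*h
r = -2875 (r = -2968 + 93 = -2875)
N(n(-2, 1)) - r = -262*(-21 + 3*1) - 1*(-2875) = -262*(-21 + 3) + 2875 = -262*(-18) + 2875 = 4716 + 2875 = 7591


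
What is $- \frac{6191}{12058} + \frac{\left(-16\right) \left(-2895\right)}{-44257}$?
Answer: $- \frac{832521647}{533650906} \approx -1.56$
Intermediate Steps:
$- \frac{6191}{12058} + \frac{\left(-16\right) \left(-2895\right)}{-44257} = \left(-6191\right) \frac{1}{12058} + 46320 \left(- \frac{1}{44257}\right) = - \frac{6191}{12058} - \frac{46320}{44257} = - \frac{832521647}{533650906}$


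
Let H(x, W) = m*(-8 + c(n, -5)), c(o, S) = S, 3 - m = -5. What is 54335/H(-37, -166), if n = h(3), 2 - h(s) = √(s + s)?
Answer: -54335/104 ≈ -522.45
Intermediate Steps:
m = 8 (m = 3 - 1*(-5) = 3 + 5 = 8)
h(s) = 2 - √2*√s (h(s) = 2 - √(s + s) = 2 - √(2*s) = 2 - √2*√s)
n = 2 - √6 (n = 2 - √2*√3 = 2 - √6 ≈ -0.44949)
H(x, W) = -104 (H(x, W) = 8*(-8 - 5) = 8*(-13) = -104)
54335/H(-37, -166) = 54335/(-104) = 54335*(-1/104) = -54335/104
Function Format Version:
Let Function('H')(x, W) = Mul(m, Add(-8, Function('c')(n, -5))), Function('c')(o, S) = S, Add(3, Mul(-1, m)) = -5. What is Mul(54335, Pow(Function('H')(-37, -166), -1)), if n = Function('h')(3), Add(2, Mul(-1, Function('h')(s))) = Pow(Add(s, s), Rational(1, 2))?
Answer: Rational(-54335, 104) ≈ -522.45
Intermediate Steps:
m = 8 (m = Add(3, Mul(-1, -5)) = Add(3, 5) = 8)
Function('h')(s) = Add(2, Mul(-1, Pow(2, Rational(1, 2)), Pow(s, Rational(1, 2)))) (Function('h')(s) = Add(2, Mul(-1, Pow(Add(s, s), Rational(1, 2)))) = Add(2, Mul(-1, Pow(Mul(2, s), Rational(1, 2)))) = Add(2, Mul(-1, Mul(Pow(2, Rational(1, 2)), Pow(s, Rational(1, 2))))) = Add(2, Mul(-1, Pow(2, Rational(1, 2)), Pow(s, Rational(1, 2)))))
n = Add(2, Mul(-1, Pow(6, Rational(1, 2)))) (n = Add(2, Mul(-1, Pow(2, Rational(1, 2)), Pow(3, Rational(1, 2)))) = Add(2, Mul(-1, Pow(6, Rational(1, 2)))) ≈ -0.44949)
Function('H')(x, W) = -104 (Function('H')(x, W) = Mul(8, Add(-8, -5)) = Mul(8, -13) = -104)
Mul(54335, Pow(Function('H')(-37, -166), -1)) = Mul(54335, Pow(-104, -1)) = Mul(54335, Rational(-1, 104)) = Rational(-54335, 104)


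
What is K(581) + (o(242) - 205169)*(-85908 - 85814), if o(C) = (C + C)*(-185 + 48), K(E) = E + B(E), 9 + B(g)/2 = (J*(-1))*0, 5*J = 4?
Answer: 46618573957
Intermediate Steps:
J = ⅘ (J = (⅕)*4 = ⅘ ≈ 0.80000)
B(g) = -18 (B(g) = -18 + 2*(((⅘)*(-1))*0) = -18 + 2*(-⅘*0) = -18 + 2*0 = -18 + 0 = -18)
K(E) = -18 + E (K(E) = E - 18 = -18 + E)
o(C) = -274*C (o(C) = (2*C)*(-137) = -274*C)
K(581) + (o(242) - 205169)*(-85908 - 85814) = (-18 + 581) + (-274*242 - 205169)*(-85908 - 85814) = 563 + (-66308 - 205169)*(-171722) = 563 - 271477*(-171722) = 563 + 46618573394 = 46618573957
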